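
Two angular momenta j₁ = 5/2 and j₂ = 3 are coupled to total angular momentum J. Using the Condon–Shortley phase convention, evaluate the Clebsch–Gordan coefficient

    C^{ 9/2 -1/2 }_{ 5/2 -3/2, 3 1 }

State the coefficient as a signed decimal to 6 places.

-0.594588

triangle: 1!×4!×5!/11! = 2880/39916800
(j±m)!: 1!×4!×4!×2!×4!×5! = 3317760
prefactor² = (2J+1)×Δ×N² = 184320/77
  k=0: +1/(0!×1!×4!×4!×0!×1!) = 1/576
  k=1: −1/(1!×0!×3!×3!×1!×2!) = -1/72
Σ = -7/576  ⇒  CG² = 184320/77×(-7/576)² = 35/99
CG = −√(35/99) = -0.594588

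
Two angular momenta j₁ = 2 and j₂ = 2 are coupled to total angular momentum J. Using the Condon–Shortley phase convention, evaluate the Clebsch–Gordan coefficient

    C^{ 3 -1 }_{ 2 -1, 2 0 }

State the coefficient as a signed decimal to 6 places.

−√(1/5) = -0.447214

√[7·1!3!3!/8! · 1!3!2!2!2!4!] = √(36/5)
  +(−1)^0/∏(0,1,3,2,0,1)! = 1/12  (running 1/12)
  +(−1)^1/∏(1,0,2,1,1,2)! = -1/4  (running -1/6)
⟨..|..⟩ = √(36/5)·(-1/6) = -0.447214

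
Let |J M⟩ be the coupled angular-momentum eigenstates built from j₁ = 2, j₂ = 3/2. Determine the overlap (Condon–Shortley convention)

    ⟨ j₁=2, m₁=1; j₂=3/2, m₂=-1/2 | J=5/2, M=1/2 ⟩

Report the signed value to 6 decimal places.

+0.597614

√[6·1!3!2!/7! · 3!1!1!2!3!2!] = √(72/35)
  +(−1)^0/∏(0,1,1,1,2,1)! = 1/2  (running 1/2)
  +(−1)^1/∏(1,0,0,0,3,2)! = -1/12  (running 5/12)
⟨..|..⟩ = √(72/35)·(5/12) = +0.597614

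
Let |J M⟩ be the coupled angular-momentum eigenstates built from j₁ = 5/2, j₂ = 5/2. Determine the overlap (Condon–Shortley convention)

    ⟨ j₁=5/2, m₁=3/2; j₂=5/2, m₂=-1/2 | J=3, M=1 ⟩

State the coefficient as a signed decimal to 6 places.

+√(1/30) ≈ +0.182574

triangle: 2!×3!×3!/9! = 72/362880
(j±m)!: 4!×1!×2!×3!×4!×2! = 13824
prefactor² = (2J+1)×Δ×N² = 96/5
  k=0: +1/(0!×2!×1!×2!×2!×1!) = 1/8
  k=1: −1/(1!×1!×0!×1!×3!×2!) = -1/12
Σ = 1/24  ⇒  CG² = 96/5×1/24² = 1/30
CG = +√(1/30) = +0.182574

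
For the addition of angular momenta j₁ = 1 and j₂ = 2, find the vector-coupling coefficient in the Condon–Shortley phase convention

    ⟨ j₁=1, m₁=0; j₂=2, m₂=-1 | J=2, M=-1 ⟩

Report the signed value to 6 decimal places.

+√(1/6) ≈ +0.408248

triangle: 1!*1!*3!/6! = 6/720
(j±m)!: 1!*1!*1!*3!*1!*3! = 36
prefactor² = (2J+1)*Δ*N² = 3/2
  k=0: +1/(0!*1!*1!*1!*0!*2!) = 1/2
  k=1: −1/(1!*0!*0!*0!*1!*3!) = -1/6
Σ = 1/3  ⇒  CG² = 3/2*1/3² = 1/6
CG = +√(1/6) = +0.408248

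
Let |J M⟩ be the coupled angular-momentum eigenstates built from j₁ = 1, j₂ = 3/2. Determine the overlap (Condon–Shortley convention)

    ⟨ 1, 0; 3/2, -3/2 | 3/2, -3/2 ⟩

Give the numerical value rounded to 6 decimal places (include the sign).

+√(3/5) = +0.774597

√[4·1!1!2!/5! · 1!1!0!3!0!3!] = √(12/5)
  +(−1)^0/∏(0,1,1,0,0,2)! = 1/2  (running 1/2)
⟨..|..⟩ = √(12/5)·(1/2) = +0.774597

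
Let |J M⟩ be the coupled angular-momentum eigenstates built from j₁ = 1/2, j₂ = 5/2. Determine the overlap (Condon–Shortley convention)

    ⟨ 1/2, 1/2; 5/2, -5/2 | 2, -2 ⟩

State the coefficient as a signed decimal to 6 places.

+0.912871  (= +√(5/6))

triangle: 1!*0!*4!/6! = 24/720
(j±m)!: 1!*0!*0!*5!*0!*4! = 2880
prefactor² = (2J+1)*Δ*N² = 480
  k=0: +1/(0!*1!*0!*0!*0!*4!) = 1/24
Σ = 1/24  ⇒  CG² = 480*1/24² = 5/6
CG = +√(5/6) = +0.912871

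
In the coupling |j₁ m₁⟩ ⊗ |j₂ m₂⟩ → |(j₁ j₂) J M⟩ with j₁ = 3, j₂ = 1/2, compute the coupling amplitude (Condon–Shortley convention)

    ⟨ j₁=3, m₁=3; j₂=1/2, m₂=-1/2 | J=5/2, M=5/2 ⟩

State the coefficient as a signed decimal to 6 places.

+0.925820  (= +√(6/7))

triangle: 1!×5!×0!/7! = 120/5040
(j±m)!: 6!×0!×0!×1!×5!×0! = 86400
prefactor² = (2J+1)×Δ×N² = 86400/7
  k=0: +1/(0!×1!×0!×0!×5!×0!) = 1/120
Σ = 1/120  ⇒  CG² = 86400/7×1/120² = 6/7
CG = +√(6/7) = +0.925820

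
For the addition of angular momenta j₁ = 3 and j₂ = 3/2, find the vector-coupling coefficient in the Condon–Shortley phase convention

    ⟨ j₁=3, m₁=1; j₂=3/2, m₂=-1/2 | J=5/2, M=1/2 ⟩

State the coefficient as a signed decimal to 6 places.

triangle: 2!×4!×1!/8! = 48/40320
(j±m)!: 4!×2!×1!×2!×3!×2! = 1152
prefactor² = (2J+1)×Δ×N² = 288/35
  k=0: +1/(0!×2!×2!×1!×2!×0!) = 1/8
  k=1: −1/(1!×1!×1!×0!×3!×1!) = -1/6
Σ = -1/24  ⇒  CG² = 288/35×(-1/24)² = 1/70
CG = −√(1/70) = -0.119523

-0.119523  (= −√(1/70))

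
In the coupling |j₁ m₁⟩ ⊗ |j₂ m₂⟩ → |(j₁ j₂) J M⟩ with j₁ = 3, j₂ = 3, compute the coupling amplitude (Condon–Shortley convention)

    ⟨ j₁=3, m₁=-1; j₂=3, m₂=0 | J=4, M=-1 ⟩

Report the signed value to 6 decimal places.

-0.312094  (= −√(15/154))

triangle: 2!*4!*4!/11! = 1152/39916800
(j±m)!: 2!*4!*3!*3!*3!*5! = 1244160
prefactor² = (2J+1)*Δ*N² = 124416/385
  k=0: +1/(0!*2!*4!*3!*0!*1!) = 1/288
  k=1: −1/(1!*1!*3!*2!*1!*2!) = -1/24
  k=2: +1/(2!*0!*2!*1!*2!*3!) = 1/48
Σ = -5/288  ⇒  CG² = 124416/385*(-5/288)² = 15/154
CG = −√(15/154) = -0.312094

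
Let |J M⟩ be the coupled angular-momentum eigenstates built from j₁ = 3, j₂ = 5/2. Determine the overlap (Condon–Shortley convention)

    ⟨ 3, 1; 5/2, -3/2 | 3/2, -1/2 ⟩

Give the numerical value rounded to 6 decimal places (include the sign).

−√(7/30) ≈ -0.483046

√[4·4!2!1!/8! · 4!2!1!4!1!2!] = √(384/35)
  +(−1)^0/∏(0,4,2,1,0,0)! = 1/48  (running 1/48)
  +(−1)^1/∏(1,3,1,0,1,1)! = -1/6  (running -7/48)
⟨..|..⟩ = √(384/35)·(-7/48) = -0.483046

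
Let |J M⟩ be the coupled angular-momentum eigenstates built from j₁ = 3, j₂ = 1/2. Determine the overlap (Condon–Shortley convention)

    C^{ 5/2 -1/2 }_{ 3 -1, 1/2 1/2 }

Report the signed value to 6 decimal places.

−√(4/7) ≈ -0.755929

j₁+j₂−J=1  J+j₁−j₂=5  J−j₁+j₂=0  j₁+j₂+J+1=7
(j₁±m₁, j₂±m₂, J±M) = (2,4,1,0,2,3)
P² = 576/7
sum k=1..1:
  [1] −1/12 = -1/12
S = -1/12
C² = P²·S² = 4/7 ; C = -0.755929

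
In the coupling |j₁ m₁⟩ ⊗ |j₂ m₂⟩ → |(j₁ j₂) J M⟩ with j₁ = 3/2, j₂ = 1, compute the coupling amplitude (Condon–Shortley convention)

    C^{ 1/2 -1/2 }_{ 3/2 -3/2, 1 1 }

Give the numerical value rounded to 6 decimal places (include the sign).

j₁+j₂−J=2  J+j₁−j₂=1  J−j₁+j₂=0  j₁+j₂+J+1=4
(j₁±m₁, j₂±m₂, J±M) = (0,3,2,0,0,1)
P² = 2
sum k=2..2:
  [2] +1/2 = 1/2
S = 1/2
C² = P²·S² = 1/2 ; C = +0.707107

+0.707107  (= +√(1/2))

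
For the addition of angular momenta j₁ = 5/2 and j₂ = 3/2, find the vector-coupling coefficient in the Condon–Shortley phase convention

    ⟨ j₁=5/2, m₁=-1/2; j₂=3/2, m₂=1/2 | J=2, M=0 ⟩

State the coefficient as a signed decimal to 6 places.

j₁+j₂−J=2  J+j₁−j₂=3  J−j₁+j₂=1  j₁+j₂+J+1=7
(j₁±m₁, j₂±m₂, J±M) = (2,3,2,1,2,2)
P² = 8/7
sum k=1..2:
  [1] −1/2 = -1/2
  [2] +1/4 = 1/4
S = -1/4
C² = P²·S² = 1/14 ; C = -0.267261

−√(1/14) ≈ -0.267261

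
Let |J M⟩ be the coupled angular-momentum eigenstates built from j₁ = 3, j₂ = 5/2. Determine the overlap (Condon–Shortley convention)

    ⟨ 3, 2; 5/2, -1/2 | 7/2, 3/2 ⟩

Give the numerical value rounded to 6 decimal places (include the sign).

√[8·2!4!3!/10! · 5!1!2!3!5!2!] = √(1536/7)
  +(−1)^0/∏(0,2,1,2,3,1)! = 1/24  (running 1/24)
  +(−1)^1/∏(1,1,0,1,4,2)! = -1/48  (running 1/48)
⟨..|..⟩ = √(1536/7)·(1/48) = +0.308607

+√(2/21) = +0.308607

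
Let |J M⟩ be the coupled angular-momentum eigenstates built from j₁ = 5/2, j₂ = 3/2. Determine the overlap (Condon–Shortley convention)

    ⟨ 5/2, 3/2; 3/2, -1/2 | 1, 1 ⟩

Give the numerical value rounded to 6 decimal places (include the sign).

√[3·3!2!0!/6! · 4!1!1!2!2!0!] = √(24/5)
  +(−1)^1/∏(1,2,0,0,2,0)! = -1/4  (running -1/4)
⟨..|..⟩ = √(24/5)·(-1/4) = -0.547723

−√(3/10) = -0.547723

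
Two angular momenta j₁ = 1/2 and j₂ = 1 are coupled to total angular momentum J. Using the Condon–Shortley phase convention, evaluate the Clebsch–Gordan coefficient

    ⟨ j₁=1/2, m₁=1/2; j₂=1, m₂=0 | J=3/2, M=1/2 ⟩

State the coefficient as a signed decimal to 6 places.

triangle: 0!*1!*2!/4! = 2/24
(j±m)!: 1!*0!*1!*1!*2!*1! = 2
prefactor² = (2J+1)*Δ*N² = 2/3
  k=0: +1/(0!*0!*0!*1!*1!*1!) = 1
Σ = 1  ⇒  CG² = 2/3*1² = 2/3
CG = +√(2/3) = +0.816497

+√(2/3) ≈ +0.816497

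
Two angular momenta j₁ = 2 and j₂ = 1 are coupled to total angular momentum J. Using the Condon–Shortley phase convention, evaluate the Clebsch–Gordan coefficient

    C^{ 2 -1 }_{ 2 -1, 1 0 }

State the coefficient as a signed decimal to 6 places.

−√(1/6) = -0.408248

triangle: 1!×3!×1!/6! = 6/720
(j±m)!: 1!×3!×1!×1!×1!×3! = 36
prefactor² = (2J+1)×Δ×N² = 3/2
  k=0: +1/(0!×1!×3!×1!×0!×0!) = 1/6
  k=1: −1/(1!×0!×2!×0!×1!×1!) = -1/2
Σ = -1/3  ⇒  CG² = 3/2×(-1/3)² = 1/6
CG = −√(1/6) = -0.408248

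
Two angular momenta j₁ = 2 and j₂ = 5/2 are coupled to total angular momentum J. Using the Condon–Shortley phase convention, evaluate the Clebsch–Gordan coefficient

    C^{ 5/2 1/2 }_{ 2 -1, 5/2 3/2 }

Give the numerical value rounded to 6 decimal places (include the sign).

triangle: 2!×2!×3!/8! = 24/40320
(j±m)!: 1!×3!×4!×1!×3!×2! = 1728
prefactor² = (2J+1)×Δ×N² = 216/35
  k=1: −1/(1!×1!×2!×3!×0!×0!) = -1/12
  k=2: +1/(2!×0!×1!×2!×1!×1!) = 1/4
Σ = 1/6  ⇒  CG² = 216/35×1/6² = 6/35
CG = +√(6/35) = +0.414039

+0.414039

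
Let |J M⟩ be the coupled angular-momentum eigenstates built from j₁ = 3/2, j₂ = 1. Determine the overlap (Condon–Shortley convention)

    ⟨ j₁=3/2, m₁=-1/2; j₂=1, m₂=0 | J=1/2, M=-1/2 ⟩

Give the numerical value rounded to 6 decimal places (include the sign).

-0.577350

j₁+j₂−J=2  J+j₁−j₂=1  J−j₁+j₂=0  j₁+j₂+J+1=4
(j₁±m₁, j₂±m₂, J±M) = (1,2,1,1,0,1)
P² = 1/3
sum k=1..1:
  [1] −1/1 = -1
S = -1
C² = P²·S² = 1/3 ; C = -0.577350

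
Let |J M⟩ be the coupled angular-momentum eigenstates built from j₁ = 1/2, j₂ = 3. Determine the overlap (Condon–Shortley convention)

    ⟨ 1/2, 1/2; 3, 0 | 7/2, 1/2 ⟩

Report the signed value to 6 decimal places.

+0.755929

j₁+j₂−J=0  J+j₁−j₂=1  J−j₁+j₂=6  j₁+j₂+J+1=8
(j₁±m₁, j₂±m₂, J±M) = (1,0,3,3,4,3)
P² = 5184/7
sum k=0..0:
  [0] +1/36 = 1/36
S = 1/36
C² = P²·S² = 4/7 ; C = +0.755929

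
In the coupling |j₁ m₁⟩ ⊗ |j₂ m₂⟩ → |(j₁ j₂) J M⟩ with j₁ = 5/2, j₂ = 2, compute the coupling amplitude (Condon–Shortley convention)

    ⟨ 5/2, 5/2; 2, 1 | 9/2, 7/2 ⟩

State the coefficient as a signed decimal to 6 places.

+0.666667  (= +√(4/9))

j₁+j₂−J=0  J+j₁−j₂=5  J−j₁+j₂=4  j₁+j₂+J+1=10
(j₁±m₁, j₂±m₂, J±M) = (5,0,3,1,8,1)
P² = 230400
sum k=0..0:
  [0] +1/720 = 1/720
S = 1/720
C² = P²·S² = 4/9 ; C = +0.666667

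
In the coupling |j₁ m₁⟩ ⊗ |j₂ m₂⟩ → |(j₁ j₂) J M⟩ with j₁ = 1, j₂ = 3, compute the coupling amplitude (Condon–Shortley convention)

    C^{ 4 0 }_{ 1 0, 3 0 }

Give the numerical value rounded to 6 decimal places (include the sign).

√[9·0!2!6!/9! · 1!1!3!3!4!4!] = √(5184/7)
  +(−1)^0/∏(0,0,1,3,1,3)! = 1/36  (running 1/36)
⟨..|..⟩ = √(5184/7)·(1/36) = +0.755929

+0.755929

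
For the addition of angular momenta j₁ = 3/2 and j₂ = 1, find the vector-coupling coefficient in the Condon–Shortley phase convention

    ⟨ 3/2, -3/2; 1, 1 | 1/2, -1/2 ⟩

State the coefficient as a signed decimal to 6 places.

√[2·2!1!0!/4! · 0!3!2!0!0!1!] = √(2)
  +(−1)^2/∏(2,0,1,0,0,0)! = 1/2  (running 1/2)
⟨..|..⟩ = √(2)·(1/2) = +0.707107

+0.707107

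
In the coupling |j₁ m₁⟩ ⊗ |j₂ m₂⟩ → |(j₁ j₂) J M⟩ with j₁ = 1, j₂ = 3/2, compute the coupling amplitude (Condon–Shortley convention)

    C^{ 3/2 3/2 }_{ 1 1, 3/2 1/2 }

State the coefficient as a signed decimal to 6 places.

+0.632456  (= +√(2/5))

√[4·1!1!2!/5! · 2!0!2!1!3!0!] = √(8/5)
  +(−1)^0/∏(0,1,0,2,1,0)! = 1/2  (running 1/2)
⟨..|..⟩ = √(8/5)·(1/2) = +0.632456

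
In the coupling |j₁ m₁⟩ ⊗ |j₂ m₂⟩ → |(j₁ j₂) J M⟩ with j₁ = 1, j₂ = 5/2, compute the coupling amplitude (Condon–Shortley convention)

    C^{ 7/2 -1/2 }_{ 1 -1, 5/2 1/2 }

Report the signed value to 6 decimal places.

+√(2/7) ≈ +0.534522

triangle: 0!×2!×5!/8! = 240/40320
(j±m)!: 0!×2!×3!×2!×3!×4! = 3456
prefactor² = (2J+1)×Δ×N² = 1152/7
  k=0: +1/(0!×0!×2!×3!×0!×2!) = 1/24
Σ = 1/24  ⇒  CG² = 1152/7×1/24² = 2/7
CG = +√(2/7) = +0.534522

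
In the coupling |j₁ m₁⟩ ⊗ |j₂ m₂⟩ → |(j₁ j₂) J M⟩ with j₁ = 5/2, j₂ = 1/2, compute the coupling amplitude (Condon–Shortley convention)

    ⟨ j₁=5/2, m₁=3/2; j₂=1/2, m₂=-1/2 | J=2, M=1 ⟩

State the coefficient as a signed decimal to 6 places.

+0.816497

j₁+j₂−J=1  J+j₁−j₂=4  J−j₁+j₂=0  j₁+j₂+J+1=6
(j₁±m₁, j₂±m₂, J±M) = (4,1,0,1,3,1)
P² = 24
sum k=0..0:
  [0] +1/6 = 1/6
S = 1/6
C² = P²·S² = 2/3 ; C = +0.816497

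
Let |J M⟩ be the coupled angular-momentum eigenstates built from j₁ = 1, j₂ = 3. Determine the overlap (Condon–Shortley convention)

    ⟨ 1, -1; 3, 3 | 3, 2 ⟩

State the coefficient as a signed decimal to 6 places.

j₁+j₂−J=1  J+j₁−j₂=1  J−j₁+j₂=5  j₁+j₂+J+1=8
(j₁±m₁, j₂±m₂, J±M) = (0,2,6,0,5,1)
P² = 3600
sum k=1..1:
  [1] −1/120 = -1/120
S = -1/120
C² = P²·S² = 1/4 ; C = -0.500000

-0.500000  (= −√(1/4))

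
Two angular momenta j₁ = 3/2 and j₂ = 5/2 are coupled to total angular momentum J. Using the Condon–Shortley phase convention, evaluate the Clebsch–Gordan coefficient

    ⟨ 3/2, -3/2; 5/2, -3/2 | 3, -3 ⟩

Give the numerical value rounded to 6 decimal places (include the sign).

−√(3/8) = -0.612372

j₁+j₂−J=1  J+j₁−j₂=2  J−j₁+j₂=4  j₁+j₂+J+1=8
(j₁±m₁, j₂±m₂, J±M) = (0,3,1,4,0,6)
P² = 864
sum k=1..1:
  [1] −1/48 = -1/48
S = -1/48
C² = P²·S² = 3/8 ; C = -0.612372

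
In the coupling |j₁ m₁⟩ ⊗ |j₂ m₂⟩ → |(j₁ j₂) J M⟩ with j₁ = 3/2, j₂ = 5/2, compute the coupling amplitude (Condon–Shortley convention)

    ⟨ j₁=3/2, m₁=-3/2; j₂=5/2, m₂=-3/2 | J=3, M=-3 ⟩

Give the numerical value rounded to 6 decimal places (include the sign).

−√(3/8) = -0.612372

j₁+j₂−J=1  J+j₁−j₂=2  J−j₁+j₂=4  j₁+j₂+J+1=8
(j₁±m₁, j₂±m₂, J±M) = (0,3,1,4,0,6)
P² = 864
sum k=1..1:
  [1] −1/48 = -1/48
S = -1/48
C² = P²·S² = 3/8 ; C = -0.612372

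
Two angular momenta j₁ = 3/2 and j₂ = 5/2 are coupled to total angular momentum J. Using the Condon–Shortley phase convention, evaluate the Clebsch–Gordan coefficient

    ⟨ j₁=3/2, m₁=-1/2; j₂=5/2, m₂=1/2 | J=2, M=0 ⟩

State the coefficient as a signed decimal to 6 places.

−√(1/14) ≈ -0.267261

j₁+j₂−J=2  J+j₁−j₂=1  J−j₁+j₂=3  j₁+j₂+J+1=7
(j₁±m₁, j₂±m₂, J±M) = (1,2,3,2,2,2)
P² = 8/7
sum k=1..2:
  [1] −1/2 = -1/2
  [2] +1/4 = 1/4
S = -1/4
C² = P²·S² = 1/14 ; C = -0.267261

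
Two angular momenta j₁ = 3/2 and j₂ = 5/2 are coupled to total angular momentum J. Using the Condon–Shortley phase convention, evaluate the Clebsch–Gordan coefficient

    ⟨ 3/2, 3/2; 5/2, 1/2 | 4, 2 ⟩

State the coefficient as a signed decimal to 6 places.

+√(5/14) ≈ +0.597614

j₁+j₂−J=0  J+j₁−j₂=3  J−j₁+j₂=5  j₁+j₂+J+1=9
(j₁±m₁, j₂±m₂, J±M) = (3,0,3,2,6,2)
P² = 12960/7
sum k=0..0:
  [0] +1/72 = 1/72
S = 1/72
C² = P²·S² = 5/14 ; C = +0.597614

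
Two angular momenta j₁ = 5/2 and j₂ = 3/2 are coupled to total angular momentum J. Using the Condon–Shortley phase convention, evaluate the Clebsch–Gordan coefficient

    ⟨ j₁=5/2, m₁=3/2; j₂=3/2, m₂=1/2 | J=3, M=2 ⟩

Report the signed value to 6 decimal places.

j₁+j₂−J=1  J+j₁−j₂=4  J−j₁+j₂=2  j₁+j₂+J+1=8
(j₁±m₁, j₂±m₂, J±M) = (4,1,2,1,5,1)
P² = 48
sum k=0..1:
  [0] +1/12 = 1/12
  [1] −1/24 = -1/24
S = 1/24
C² = P²·S² = 1/12 ; C = +0.288675

+0.288675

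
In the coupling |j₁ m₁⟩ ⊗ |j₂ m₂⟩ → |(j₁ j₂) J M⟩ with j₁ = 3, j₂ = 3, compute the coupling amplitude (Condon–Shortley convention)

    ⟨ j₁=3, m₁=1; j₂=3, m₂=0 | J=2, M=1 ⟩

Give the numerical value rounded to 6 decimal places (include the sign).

+√(1/42) ≈ +0.154303

j₁+j₂−J=4  J+j₁−j₂=2  J−j₁+j₂=2  j₁+j₂+J+1=9
(j₁±m₁, j₂±m₂, J±M) = (4,2,3,3,3,1)
P² = 96/7
sum k=1..2:
  [1] −1/12 = -1/12
  [2] +1/8 = 1/8
S = 1/24
C² = P²·S² = 1/42 ; C = +0.154303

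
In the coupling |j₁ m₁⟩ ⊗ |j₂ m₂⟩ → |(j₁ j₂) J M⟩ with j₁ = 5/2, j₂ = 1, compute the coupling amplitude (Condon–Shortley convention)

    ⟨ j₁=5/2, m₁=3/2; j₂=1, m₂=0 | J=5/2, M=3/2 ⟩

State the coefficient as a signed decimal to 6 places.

+√(9/35) ≈ +0.507093

j₁+j₂−J=1  J+j₁−j₂=4  J−j₁+j₂=1  j₁+j₂+J+1=7
(j₁±m₁, j₂±m₂, J±M) = (4,1,1,1,4,1)
P² = 576/35
sum k=0..1:
  [0] +1/6 = 1/6
  [1] −1/24 = -1/24
S = 1/8
C² = P²·S² = 9/35 ; C = +0.507093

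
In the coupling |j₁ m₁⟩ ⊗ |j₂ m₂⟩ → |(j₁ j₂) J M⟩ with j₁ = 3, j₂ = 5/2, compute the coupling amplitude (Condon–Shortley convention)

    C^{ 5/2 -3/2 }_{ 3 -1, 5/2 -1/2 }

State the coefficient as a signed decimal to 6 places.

+0.169031

triangle: 3!*3!*2!/9! = 72/362880
(j±m)!: 2!*4!*2!*3!*1!*4! = 13824
prefactor² = (2J+1)*Δ*N² = 576/35
  k=1: −1/(1!*2!*3!*1!*0!*1!) = -1/12
  k=2: +1/(2!*1!*2!*0!*1!*2!) = 1/8
Σ = 1/24  ⇒  CG² = 576/35*1/24² = 1/35
CG = +√(1/35) = +0.169031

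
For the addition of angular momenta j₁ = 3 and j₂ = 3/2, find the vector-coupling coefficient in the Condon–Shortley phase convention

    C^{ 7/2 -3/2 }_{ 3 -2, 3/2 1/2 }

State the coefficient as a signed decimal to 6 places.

triangle: 1!*5!*2!/9! = 240/362880
(j±m)!: 1!*5!*2!*1!*2!*5! = 57600
prefactor² = (2J+1)*Δ*N² = 6400/21
  k=0: +1/(0!*1!*5!*2!*0!*0!) = 1/240
  k=1: −1/(1!*0!*4!*1!*1!*1!) = -1/24
Σ = -3/80  ⇒  CG² = 6400/21*(-3/80)² = 3/7
CG = −√(3/7) = -0.654654

−√(3/7) ≈ -0.654654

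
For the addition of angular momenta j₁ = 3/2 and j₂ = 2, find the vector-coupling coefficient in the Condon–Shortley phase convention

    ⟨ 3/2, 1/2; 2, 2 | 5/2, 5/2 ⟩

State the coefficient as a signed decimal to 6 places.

triangle: 1!*2!*3!/7! = 12/5040
(j±m)!: 2!*1!*4!*0!*5!*0! = 5760
prefactor² = (2J+1)*Δ*N² = 576/7
  k=1: −1/(1!*0!*0!*3!*2!*0!) = -1/12
Σ = -1/12  ⇒  CG² = 576/7*(-1/12)² = 4/7
CG = −√(4/7) = -0.755929

-0.755929  (= −√(4/7))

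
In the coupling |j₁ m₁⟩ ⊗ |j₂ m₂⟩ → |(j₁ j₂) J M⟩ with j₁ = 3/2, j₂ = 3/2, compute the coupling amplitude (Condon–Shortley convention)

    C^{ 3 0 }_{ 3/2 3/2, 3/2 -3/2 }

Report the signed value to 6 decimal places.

+√(1/20) = +0.223607

triangle: 0!·3!·3!/7! = 36/5040
(j±m)!: 3!·0!·0!·3!·3!·3! = 1296
prefactor² = (2J+1)·Δ·N² = 324/5
  k=0: +1/(0!·0!·0!·0!·3!·3!) = 1/36
Σ = 1/36  ⇒  CG² = 324/5·1/36² = 1/20
CG = +√(1/20) = +0.223607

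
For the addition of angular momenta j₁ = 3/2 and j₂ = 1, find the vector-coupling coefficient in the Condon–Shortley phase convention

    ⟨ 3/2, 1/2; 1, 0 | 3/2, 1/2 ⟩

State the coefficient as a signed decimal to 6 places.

+√(1/15) ≈ +0.258199

triangle: 1!×2!×1!/5! = 2/120
(j±m)!: 2!×1!×1!×1!×2!×1! = 4
prefactor² = (2J+1)×Δ×N² = 4/15
  k=0: +1/(0!×1!×1!×1!×1!×0!) = 1
  k=1: −1/(1!×0!×0!×0!×2!×1!) = -1/2
Σ = 1/2  ⇒  CG² = 4/15×1/2² = 1/15
CG = +√(1/15) = +0.258199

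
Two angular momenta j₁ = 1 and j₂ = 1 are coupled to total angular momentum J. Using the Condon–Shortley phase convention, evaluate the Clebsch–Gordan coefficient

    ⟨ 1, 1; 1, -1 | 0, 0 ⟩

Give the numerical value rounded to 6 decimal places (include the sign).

+0.577350

j₁+j₂−J=2  J+j₁−j₂=0  J−j₁+j₂=0  j₁+j₂+J+1=3
(j₁±m₁, j₂±m₂, J±M) = (2,0,0,2,0,0)
P² = 4/3
sum k=0..0:
  [0] +1/2 = 1/2
S = 1/2
C² = P²·S² = 1/3 ; C = +0.577350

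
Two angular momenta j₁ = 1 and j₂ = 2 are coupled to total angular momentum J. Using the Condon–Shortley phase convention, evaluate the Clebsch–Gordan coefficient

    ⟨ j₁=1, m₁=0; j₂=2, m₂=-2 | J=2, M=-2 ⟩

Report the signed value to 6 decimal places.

√[5·1!1!3!/6! · 1!1!0!4!0!4!] = √(24)
  +(−1)^0/∏(0,1,1,0,0,3)! = 1/6  (running 1/6)
⟨..|..⟩ = √(24)·(1/6) = +0.816497

+√(2/3) = +0.816497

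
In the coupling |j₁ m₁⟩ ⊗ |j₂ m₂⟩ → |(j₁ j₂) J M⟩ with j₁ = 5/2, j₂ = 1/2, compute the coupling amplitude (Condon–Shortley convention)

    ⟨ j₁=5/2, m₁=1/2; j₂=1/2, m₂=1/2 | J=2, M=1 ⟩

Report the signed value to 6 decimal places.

√[5·1!4!0!/6! · 3!2!1!0!3!1!] = √(12)
  +(−1)^1/∏(1,0,1,0,3,0)! = -1/6  (running -1/6)
⟨..|..⟩ = √(12)·(-1/6) = -0.577350

-0.577350  (= −√(1/3))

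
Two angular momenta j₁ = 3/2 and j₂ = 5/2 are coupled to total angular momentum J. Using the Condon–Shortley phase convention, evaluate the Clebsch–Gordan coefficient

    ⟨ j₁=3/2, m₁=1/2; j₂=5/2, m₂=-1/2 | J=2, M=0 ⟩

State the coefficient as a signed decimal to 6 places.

triangle: 2!×1!×3!/7! = 12/5040
(j±m)!: 2!×1!×2!×3!×2!×2! = 96
prefactor² = (2J+1)×Δ×N² = 8/7
  k=0: +1/(0!×2!×1!×2!×0!×1!) = 1/4
  k=1: −1/(1!×1!×0!×1!×1!×2!) = -1/2
Σ = -1/4  ⇒  CG² = 8/7×(-1/4)² = 1/14
CG = −√(1/14) = -0.267261

−√(1/14) = -0.267261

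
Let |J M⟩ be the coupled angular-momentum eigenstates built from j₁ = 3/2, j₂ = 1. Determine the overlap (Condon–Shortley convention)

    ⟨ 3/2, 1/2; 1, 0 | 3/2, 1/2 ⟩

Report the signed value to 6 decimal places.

triangle: 1!*2!*1!/5! = 2/120
(j±m)!: 2!*1!*1!*1!*2!*1! = 4
prefactor² = (2J+1)*Δ*N² = 4/15
  k=0: +1/(0!*1!*1!*1!*1!*0!) = 1
  k=1: −1/(1!*0!*0!*0!*2!*1!) = -1/2
Σ = 1/2  ⇒  CG² = 4/15*1/2² = 1/15
CG = +√(1/15) = +0.258199

+√(1/15) ≈ +0.258199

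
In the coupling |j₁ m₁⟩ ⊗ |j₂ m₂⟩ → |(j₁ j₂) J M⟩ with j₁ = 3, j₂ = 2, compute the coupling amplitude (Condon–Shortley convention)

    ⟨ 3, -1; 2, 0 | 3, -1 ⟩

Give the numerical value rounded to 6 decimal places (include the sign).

√[7·2!4!2!/9! · 2!4!2!2!2!4!] = √(256/15)
  +(−1)^0/∏(0,2,4,2,0,0)! = 1/96  (running 1/96)
  +(−1)^1/∏(1,1,3,1,1,1)! = -1/6  (running -5/32)
  +(−1)^2/∏(2,0,2,0,2,2)! = 1/16  (running -3/32)
⟨..|..⟩ = √(256/15)·(-3/32) = -0.387298

-0.387298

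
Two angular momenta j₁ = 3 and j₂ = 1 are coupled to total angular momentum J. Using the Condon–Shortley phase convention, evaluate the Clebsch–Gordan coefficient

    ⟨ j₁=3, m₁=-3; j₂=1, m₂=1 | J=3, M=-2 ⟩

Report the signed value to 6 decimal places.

-0.500000  (= −√(1/4))

j₁+j₂−J=1  J+j₁−j₂=5  J−j₁+j₂=1  j₁+j₂+J+1=8
(j₁±m₁, j₂±m₂, J±M) = (0,6,2,0,1,5)
P² = 3600
sum k=1..1:
  [1] −1/120 = -1/120
S = -1/120
C² = P²·S² = 1/4 ; C = -0.500000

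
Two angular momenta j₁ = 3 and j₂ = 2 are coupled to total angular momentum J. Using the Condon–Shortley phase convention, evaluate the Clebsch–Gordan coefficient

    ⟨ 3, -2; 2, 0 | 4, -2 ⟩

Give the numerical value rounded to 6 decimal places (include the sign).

j₁+j₂−J=1  J+j₁−j₂=5  J−j₁+j₂=3  j₁+j₂+J+1=10
(j₁±m₁, j₂±m₂, J±M) = (1,5,2,2,2,6)
P² = 8640/7
sum k=0..1:
  [0] +1/240 = 1/240
  [1] −1/48 = -1/48
S = -1/60
C² = P²·S² = 12/35 ; C = -0.585540

-0.585540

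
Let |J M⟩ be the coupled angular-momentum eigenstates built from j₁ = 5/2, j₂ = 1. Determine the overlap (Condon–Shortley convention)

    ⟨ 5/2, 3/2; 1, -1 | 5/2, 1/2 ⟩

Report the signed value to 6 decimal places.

+√(16/35) = +0.676123

√[6·1!4!1!/7! · 4!1!0!2!3!2!] = √(576/35)
  +(−1)^0/∏(0,1,1,0,3,1)! = 1/6  (running 1/6)
⟨..|..⟩ = √(576/35)·(1/6) = +0.676123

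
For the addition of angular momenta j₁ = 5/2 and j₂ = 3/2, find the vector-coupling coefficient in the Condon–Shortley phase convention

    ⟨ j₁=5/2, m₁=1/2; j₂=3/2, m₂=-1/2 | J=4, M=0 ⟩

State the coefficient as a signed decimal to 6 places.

√[9·0!5!3!/9! · 3!2!1!2!4!4!] = √(1728/7)
  +(−1)^0/∏(0,0,2,1,3,2)! = 1/24  (running 1/24)
⟨..|..⟩ = √(1728/7)·(1/24) = +0.654654

+√(3/7) = +0.654654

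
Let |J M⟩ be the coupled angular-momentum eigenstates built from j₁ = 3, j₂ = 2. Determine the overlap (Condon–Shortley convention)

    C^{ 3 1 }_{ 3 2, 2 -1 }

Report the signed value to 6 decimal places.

+√(1/4) = +0.500000

j₁+j₂−J=2  J+j₁−j₂=4  J−j₁+j₂=2  j₁+j₂+J+1=9
(j₁±m₁, j₂±m₂, J±M) = (5,1,1,3,4,2)
P² = 64
sum k=0..1:
  [0] +1/12 = 1/12
  [1] −1/48 = -1/48
S = 1/16
C² = P²·S² = 1/4 ; C = +0.500000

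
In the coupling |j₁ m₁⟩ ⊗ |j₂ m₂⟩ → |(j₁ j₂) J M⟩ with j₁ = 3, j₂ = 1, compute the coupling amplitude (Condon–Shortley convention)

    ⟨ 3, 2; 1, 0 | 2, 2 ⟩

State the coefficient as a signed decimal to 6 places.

-0.487950  (= −√(5/21))

√[5·2!4!0!/7! · 5!1!1!1!4!0!] = √(960/7)
  +(−1)^1/∏(1,1,0,0,4,0)! = -1/24  (running -1/24)
⟨..|..⟩ = √(960/7)·(-1/24) = -0.487950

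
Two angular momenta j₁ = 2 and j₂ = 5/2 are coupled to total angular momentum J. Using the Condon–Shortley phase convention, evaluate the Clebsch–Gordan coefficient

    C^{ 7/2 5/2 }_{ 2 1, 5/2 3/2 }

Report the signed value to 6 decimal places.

j₁+j₂−J=1  J+j₁−j₂=3  J−j₁+j₂=4  j₁+j₂+J+1=9
(j₁±m₁, j₂±m₂, J±M) = (3,1,4,1,6,1)
P² = 2304/7
sum k=0..1:
  [0] +1/48 = 1/48
  [1] −1/36 = -1/36
S = -1/144
C² = P²·S² = 1/63 ; C = -0.125988

-0.125988  (= −√(1/63))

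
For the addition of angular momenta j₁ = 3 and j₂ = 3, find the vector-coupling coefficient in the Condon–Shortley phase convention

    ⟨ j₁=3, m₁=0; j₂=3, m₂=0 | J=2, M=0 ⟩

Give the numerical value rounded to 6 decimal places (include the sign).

+0.436436

triangle: 4!*2!*2!/9! = 96/362880
(j±m)!: 3!*3!*3!*3!*2!*2! = 5184
prefactor² = (2J+1)*Δ*N² = 48/7
  k=1: −1/(1!*3!*2!*2!*0!*0!) = -1/24
  k=2: +1/(2!*2!*1!*1!*1!*1!) = 1/4
  k=3: −1/(3!*1!*0!*0!*2!*2!) = -1/24
Σ = 1/6  ⇒  CG² = 48/7*1/6² = 4/21
CG = +√(4/21) = +0.436436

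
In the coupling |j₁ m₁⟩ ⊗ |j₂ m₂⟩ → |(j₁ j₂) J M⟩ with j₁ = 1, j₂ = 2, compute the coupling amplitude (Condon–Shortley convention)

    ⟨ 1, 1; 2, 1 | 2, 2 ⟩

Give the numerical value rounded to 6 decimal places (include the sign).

+√(1/3) ≈ +0.577350

triangle: 1!*1!*3!/6! = 6/720
(j±m)!: 2!*0!*3!*1!*4!*0! = 288
prefactor² = (2J+1)*Δ*N² = 12
  k=0: +1/(0!*1!*0!*3!*1!*0!) = 1/6
Σ = 1/6  ⇒  CG² = 12*1/6² = 1/3
CG = +√(1/3) = +0.577350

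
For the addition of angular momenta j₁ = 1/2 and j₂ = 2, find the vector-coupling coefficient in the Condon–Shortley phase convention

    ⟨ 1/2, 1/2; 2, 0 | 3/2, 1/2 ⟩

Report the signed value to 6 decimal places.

j₁+j₂−J=1  J+j₁−j₂=0  J−j₁+j₂=3  j₁+j₂+J+1=5
(j₁±m₁, j₂±m₂, J±M) = (1,0,2,2,2,1)
P² = 8/5
sum k=0..0:
  [0] +1/2 = 1/2
S = 1/2
C² = P²·S² = 2/5 ; C = +0.632456

+0.632456  (= +√(2/5))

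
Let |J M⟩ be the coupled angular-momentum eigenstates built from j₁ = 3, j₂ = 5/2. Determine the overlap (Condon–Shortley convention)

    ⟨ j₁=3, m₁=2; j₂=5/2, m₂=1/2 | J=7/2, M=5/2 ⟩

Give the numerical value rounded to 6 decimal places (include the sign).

-0.178174  (= −√(2/63))

triangle: 2!·4!·3!/10! = 288/3628800
(j±m)!: 5!·1!·3!·2!·6!·1! = 1036800
prefactor² = (2J+1)·Δ·N² = 4608/7
  k=0: +1/(0!·2!·1!·3!·3!·0!) = 1/72
  k=1: −1/(1!·1!·0!·2!·4!·1!) = -1/48
Σ = -1/144  ⇒  CG² = 4608/7·(-1/144)² = 2/63
CG = −√(2/63) = -0.178174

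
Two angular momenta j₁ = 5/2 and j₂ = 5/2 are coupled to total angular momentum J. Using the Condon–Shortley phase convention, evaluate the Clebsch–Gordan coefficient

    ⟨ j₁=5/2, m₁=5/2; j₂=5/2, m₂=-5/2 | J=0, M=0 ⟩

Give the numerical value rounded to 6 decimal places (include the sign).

+√(1/6) ≈ +0.408248

triangle: 5!·0!·0!/6! = 120/720
(j±m)!: 5!·0!·0!·5!·0!·0! = 14400
prefactor² = (2J+1)·Δ·N² = 2400
  k=0: +1/(0!·5!·0!·0!·0!·0!) = 1/120
Σ = 1/120  ⇒  CG² = 2400·1/120² = 1/6
CG = +√(1/6) = +0.408248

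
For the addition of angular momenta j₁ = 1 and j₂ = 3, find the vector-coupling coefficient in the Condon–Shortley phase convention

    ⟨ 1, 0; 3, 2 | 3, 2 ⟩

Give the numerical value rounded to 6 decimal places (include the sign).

-0.577350  (= −√(1/3))

triangle: 1!×1!×5!/8! = 120/40320
(j±m)!: 1!×1!×5!×1!×5!×1! = 14400
prefactor² = (2J+1)×Δ×N² = 300
  k=0: +1/(0!×1!×1!×5!×0!×0!) = 1/120
  k=1: −1/(1!×0!×0!×4!×1!×1!) = -1/24
Σ = -1/30  ⇒  CG² = 300×(-1/30)² = 1/3
CG = −√(1/3) = -0.577350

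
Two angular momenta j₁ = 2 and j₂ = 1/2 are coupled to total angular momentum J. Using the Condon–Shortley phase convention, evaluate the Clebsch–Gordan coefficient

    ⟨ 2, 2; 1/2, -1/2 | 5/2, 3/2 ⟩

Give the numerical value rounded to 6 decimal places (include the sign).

triangle: 0!*4!*1!/6! = 24/720
(j±m)!: 4!*0!*0!*1!*4!*1! = 576
prefactor² = (2J+1)*Δ*N² = 576/5
  k=0: +1/(0!*0!*0!*0!*4!*1!) = 1/24
Σ = 1/24  ⇒  CG² = 576/5*1/24² = 1/5
CG = +√(1/5) = +0.447214

+0.447214  (= +√(1/5))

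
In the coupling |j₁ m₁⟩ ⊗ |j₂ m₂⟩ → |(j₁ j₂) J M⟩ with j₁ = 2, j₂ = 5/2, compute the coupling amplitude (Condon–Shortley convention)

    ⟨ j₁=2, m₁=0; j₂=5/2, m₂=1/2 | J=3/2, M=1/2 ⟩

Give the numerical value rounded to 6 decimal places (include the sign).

+0.239046

triangle: 3!*1!*2!/7! = 12/5040
(j±m)!: 2!*2!*3!*2!*2!*1! = 96
prefactor² = (2J+1)*Δ*N² = 32/35
  k=1: −1/(1!*2!*1!*2!*0!*0!) = -1/4
  k=2: +1/(2!*1!*0!*1!*1!*1!) = 1/2
Σ = 1/4  ⇒  CG² = 32/35*1/4² = 2/35
CG = +√(2/35) = +0.239046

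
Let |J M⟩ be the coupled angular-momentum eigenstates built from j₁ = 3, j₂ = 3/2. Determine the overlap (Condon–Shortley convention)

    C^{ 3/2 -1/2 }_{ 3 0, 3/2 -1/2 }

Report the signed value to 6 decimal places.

-0.507093

j₁+j₂−J=3  J+j₁−j₂=3  J−j₁+j₂=0  j₁+j₂+J+1=7
(j₁±m₁, j₂±m₂, J±M) = (3,3,1,2,1,2)
P² = 144/35
sum k=1..1:
  [1] −1/4 = -1/4
S = -1/4
C² = P²·S² = 9/35 ; C = -0.507093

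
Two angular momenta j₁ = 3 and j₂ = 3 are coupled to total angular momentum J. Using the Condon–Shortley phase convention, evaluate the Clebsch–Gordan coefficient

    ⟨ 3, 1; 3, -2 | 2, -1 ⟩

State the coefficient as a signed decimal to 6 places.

√[5·4!2!2!/9! · 4!2!1!5!1!3!] = √(320/7)
  +(−1)^0/∏(0,4,2,1,0,1)! = 1/48  (running 1/48)
  +(−1)^1/∏(1,3,1,0,1,2)! = -1/12  (running -1/16)
⟨..|..⟩ = √(320/7)·(-1/16) = -0.422577

−√(5/28) ≈ -0.422577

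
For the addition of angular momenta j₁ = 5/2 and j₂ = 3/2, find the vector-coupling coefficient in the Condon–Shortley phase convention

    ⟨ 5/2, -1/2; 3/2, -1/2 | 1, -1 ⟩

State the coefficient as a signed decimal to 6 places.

-0.387298  (= −√(3/20))

j₁+j₂−J=3  J+j₁−j₂=2  J−j₁+j₂=0  j₁+j₂+J+1=6
(j₁±m₁, j₂±m₂, J±M) = (2,3,1,2,0,2)
P² = 12/5
sum k=1..1:
  [1] −1/4 = -1/4
S = -1/4
C² = P²·S² = 3/20 ; C = -0.387298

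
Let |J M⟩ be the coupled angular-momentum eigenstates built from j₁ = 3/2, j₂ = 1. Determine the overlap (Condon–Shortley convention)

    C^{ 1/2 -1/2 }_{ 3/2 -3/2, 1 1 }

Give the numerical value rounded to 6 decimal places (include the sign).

+√(1/2) ≈ +0.707107

triangle: 2!·1!·0!/4! = 2/24
(j±m)!: 0!·3!·2!·0!·0!·1! = 12
prefactor² = (2J+1)·Δ·N² = 2
  k=2: +1/(2!·0!·1!·0!·0!·0!) = 1/2
Σ = 1/2  ⇒  CG² = 2·1/2² = 1/2
CG = +√(1/2) = +0.707107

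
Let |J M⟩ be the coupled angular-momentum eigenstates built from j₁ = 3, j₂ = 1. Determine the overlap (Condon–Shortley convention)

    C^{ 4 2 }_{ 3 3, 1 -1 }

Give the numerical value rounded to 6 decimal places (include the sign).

+0.188982  (= +√(1/28))

√[9·0!6!2!/9! · 6!0!0!2!6!2!] = √(518400/7)
  +(−1)^0/∏(0,0,0,0,6,2)! = 1/1440  (running 1/1440)
⟨..|..⟩ = √(518400/7)·(1/1440) = +0.188982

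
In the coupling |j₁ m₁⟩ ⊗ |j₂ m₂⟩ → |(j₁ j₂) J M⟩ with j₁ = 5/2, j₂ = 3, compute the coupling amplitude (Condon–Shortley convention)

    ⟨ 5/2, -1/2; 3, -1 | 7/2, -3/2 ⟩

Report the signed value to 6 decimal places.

√[8·2!3!4!/10! · 2!3!2!4!2!5!] = √(3072/35)
  +(−1)^0/∏(0,2,3,2,0,2)! = 1/48  (running 1/48)
  +(−1)^1/∏(1,1,2,1,1,3)! = -1/12  (running -1/16)
  +(−1)^2/∏(2,0,1,0,2,4)! = 1/96  (running -5/96)
⟨..|..⟩ = √(3072/35)·(-5/96) = -0.487950

−√(5/21) = -0.487950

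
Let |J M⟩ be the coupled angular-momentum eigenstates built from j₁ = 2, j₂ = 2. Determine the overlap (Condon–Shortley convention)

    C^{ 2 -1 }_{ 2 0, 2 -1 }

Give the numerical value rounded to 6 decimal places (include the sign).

−√(1/14) = -0.267261

√[5·2!2!2!/7! · 2!2!1!3!1!3!] = √(8/7)
  +(−1)^0/∏(0,2,2,1,0,1)! = 1/4  (running 1/4)
  +(−1)^1/∏(1,1,1,0,1,2)! = -1/2  (running -1/4)
⟨..|..⟩ = √(8/7)·(-1/4) = -0.267261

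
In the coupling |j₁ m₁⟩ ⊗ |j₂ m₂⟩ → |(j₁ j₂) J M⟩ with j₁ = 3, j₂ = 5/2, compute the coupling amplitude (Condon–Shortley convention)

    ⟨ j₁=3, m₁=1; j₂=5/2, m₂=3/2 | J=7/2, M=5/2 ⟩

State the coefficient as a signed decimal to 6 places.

triangle: 2!×4!×3!/10! = 288/3628800
(j±m)!: 4!×2!×4!×1!×6!×1! = 829440
prefactor² = (2J+1)×Δ×N² = 18432/35
  k=1: −1/(1!×1!×1!×3!×3!×0!) = -1/36
  k=2: +1/(2!×0!×0!×2!×4!×1!) = 1/96
Σ = -5/288  ⇒  CG² = 18432/35×(-5/288)² = 10/63
CG = −√(10/63) = -0.398410

-0.398410  (= −√(10/63))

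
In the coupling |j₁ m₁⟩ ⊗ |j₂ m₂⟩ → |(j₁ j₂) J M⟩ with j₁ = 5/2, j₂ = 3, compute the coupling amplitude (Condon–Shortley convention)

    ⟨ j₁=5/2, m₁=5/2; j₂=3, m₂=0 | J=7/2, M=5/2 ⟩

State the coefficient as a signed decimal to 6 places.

triangle: 2!·3!·4!/10! = 288/3628800
(j±m)!: 5!·0!·3!·3!·6!·1! = 3110400
prefactor² = (2J+1)·Δ·N² = 13824/7
  k=0: +1/(0!·2!·0!·3!·3!·1!) = 1/72
Σ = 1/72  ⇒  CG² = 13824/7·1/72² = 8/21
CG = +√(8/21) = +0.617213

+√(8/21) = +0.617213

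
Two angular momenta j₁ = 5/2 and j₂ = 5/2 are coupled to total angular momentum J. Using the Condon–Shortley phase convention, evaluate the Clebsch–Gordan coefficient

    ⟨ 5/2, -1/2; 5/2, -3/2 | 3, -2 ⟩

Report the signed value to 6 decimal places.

triangle: 2!×3!×3!/9! = 72/362880
(j±m)!: 2!×3!×1!×4!×1!×5! = 34560
prefactor² = (2J+1)×Δ×N² = 48
  k=0: +1/(0!×2!×3!×1!×0!×2!) = 1/24
  k=1: −1/(1!×1!×2!×0!×1!×3!) = -1/12
Σ = -1/24  ⇒  CG² = 48×(-1/24)² = 1/12
CG = −√(1/12) = -0.288675

−√(1/12) ≈ -0.288675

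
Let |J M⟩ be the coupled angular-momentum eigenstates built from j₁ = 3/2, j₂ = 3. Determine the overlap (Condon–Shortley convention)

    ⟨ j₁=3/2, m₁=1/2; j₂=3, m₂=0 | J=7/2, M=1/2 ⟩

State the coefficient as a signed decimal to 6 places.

+√(2/21) = +0.308607

j₁+j₂−J=1  J+j₁−j₂=2  J−j₁+j₂=5  j₁+j₂+J+1=9
(j₁±m₁, j₂±m₂, J±M) = (2,1,3,3,4,3)
P² = 384/7
sum k=0..1:
  [0] +1/12 = 1/12
  [1] −1/24 = -1/24
S = 1/24
C² = P²·S² = 2/21 ; C = +0.308607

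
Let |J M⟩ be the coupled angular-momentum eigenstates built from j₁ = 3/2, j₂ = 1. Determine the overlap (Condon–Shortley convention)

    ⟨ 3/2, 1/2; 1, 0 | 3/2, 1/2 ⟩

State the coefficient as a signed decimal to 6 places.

+√(1/15) ≈ +0.258199

j₁+j₂−J=1  J+j₁−j₂=2  J−j₁+j₂=1  j₁+j₂+J+1=5
(j₁±m₁, j₂±m₂, J±M) = (2,1,1,1,2,1)
P² = 4/15
sum k=0..1:
  [0] +1/1 = 1
  [1] −1/2 = -1/2
S = 1/2
C² = P²·S² = 1/15 ; C = +0.258199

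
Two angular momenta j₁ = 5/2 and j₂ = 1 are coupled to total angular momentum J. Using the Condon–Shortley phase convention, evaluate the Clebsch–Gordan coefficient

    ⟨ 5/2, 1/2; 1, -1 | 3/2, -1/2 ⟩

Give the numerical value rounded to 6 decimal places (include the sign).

+√(1/5) = +0.447214

triangle: 2!*3!*0!/6! = 12/720
(j±m)!: 3!*2!*0!*2!*1!*2! = 48
prefactor² = (2J+1)*Δ*N² = 16/5
  k=0: +1/(0!*2!*2!*0!*1!*0!) = 1/4
Σ = 1/4  ⇒  CG² = 16/5*1/4² = 1/5
CG = +√(1/5) = +0.447214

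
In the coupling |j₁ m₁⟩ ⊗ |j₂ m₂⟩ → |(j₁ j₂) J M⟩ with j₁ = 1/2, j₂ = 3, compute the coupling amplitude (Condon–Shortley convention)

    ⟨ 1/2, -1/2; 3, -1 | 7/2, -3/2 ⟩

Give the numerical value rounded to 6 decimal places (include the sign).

+0.845154

triangle: 0!*1!*6!/8! = 720/40320
(j±m)!: 0!*1!*2!*4!*2!*5! = 11520
prefactor² = (2J+1)*Δ*N² = 11520/7
  k=0: +1/(0!*0!*1!*2!*0!*4!) = 1/48
Σ = 1/48  ⇒  CG² = 11520/7*1/48² = 5/7
CG = +√(5/7) = +0.845154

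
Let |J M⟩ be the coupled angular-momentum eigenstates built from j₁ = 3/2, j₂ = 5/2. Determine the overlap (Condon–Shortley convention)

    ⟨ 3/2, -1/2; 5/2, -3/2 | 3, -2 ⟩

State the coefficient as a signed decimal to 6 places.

+0.288675

j₁+j₂−J=1  J+j₁−j₂=2  J−j₁+j₂=4  j₁+j₂+J+1=8
(j₁±m₁, j₂±m₂, J±M) = (1,2,1,4,1,5)
P² = 48
sum k=0..1:
  [0] +1/12 = 1/12
  [1] −1/24 = -1/24
S = 1/24
C² = P²·S² = 1/12 ; C = +0.288675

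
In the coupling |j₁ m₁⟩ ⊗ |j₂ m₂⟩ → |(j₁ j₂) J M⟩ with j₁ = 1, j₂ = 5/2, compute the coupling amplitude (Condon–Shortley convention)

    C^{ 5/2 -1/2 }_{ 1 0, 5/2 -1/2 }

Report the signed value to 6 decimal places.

+0.169031

j₁+j₂−J=1  J+j₁−j₂=1  J−j₁+j₂=4  j₁+j₂+J+1=7
(j₁±m₁, j₂±m₂, J±M) = (1,1,2,3,2,3)
P² = 144/35
sum k=0..1:
  [0] +1/4 = 1/4
  [1] −1/6 = -1/6
S = 1/12
C² = P²·S² = 1/35 ; C = +0.169031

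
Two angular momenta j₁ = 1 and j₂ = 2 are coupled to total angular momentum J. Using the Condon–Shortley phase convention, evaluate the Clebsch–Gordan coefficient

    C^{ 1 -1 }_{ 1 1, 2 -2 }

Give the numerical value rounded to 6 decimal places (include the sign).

j₁+j₂−J=2  J+j₁−j₂=0  J−j₁+j₂=2  j₁+j₂+J+1=5
(j₁±m₁, j₂±m₂, J±M) = (2,0,0,4,0,2)
P² = 48/5
sum k=0..0:
  [0] +1/4 = 1/4
S = 1/4
C² = P²·S² = 3/5 ; C = +0.774597

+0.774597  (= +√(3/5))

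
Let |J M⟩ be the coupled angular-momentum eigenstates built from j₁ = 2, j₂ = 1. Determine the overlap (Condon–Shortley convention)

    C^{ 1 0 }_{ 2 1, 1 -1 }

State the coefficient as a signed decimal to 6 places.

√[3·2!2!0!/5! · 3!1!0!2!1!1!] = √(6/5)
  +(−1)^0/∏(0,2,1,0,1,0)! = 1/2  (running 1/2)
⟨..|..⟩ = √(6/5)·(1/2) = +0.547723

+√(3/10) = +0.547723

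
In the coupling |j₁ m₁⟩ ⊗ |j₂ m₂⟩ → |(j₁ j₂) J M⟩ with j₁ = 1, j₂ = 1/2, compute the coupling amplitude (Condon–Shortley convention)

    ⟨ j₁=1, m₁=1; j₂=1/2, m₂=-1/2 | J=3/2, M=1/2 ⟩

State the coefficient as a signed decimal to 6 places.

√[4·0!2!1!/4! · 2!0!0!1!2!1!] = √(4/3)
  +(−1)^0/∏(0,0,0,0,2,1)! = 1/2  (running 1/2)
⟨..|..⟩ = √(4/3)·(1/2) = +0.577350

+√(1/3) = +0.577350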